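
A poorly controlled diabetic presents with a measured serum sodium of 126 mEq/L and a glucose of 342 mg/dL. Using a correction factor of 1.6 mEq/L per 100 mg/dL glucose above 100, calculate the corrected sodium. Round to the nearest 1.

Corrected Na = measured Na + 1.6 · (glucose − 100)/100
= 126 + 1.6 · (342 − 100)/100
= 126 + 3.9
= 129.9 mEq/L

130 mEq/L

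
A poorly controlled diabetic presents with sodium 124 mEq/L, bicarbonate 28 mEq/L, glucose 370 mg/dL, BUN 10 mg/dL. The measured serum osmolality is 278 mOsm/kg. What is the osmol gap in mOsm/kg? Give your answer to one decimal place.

5.9 mOsm/kg

Calculated osmolality = 2·Na + glucose/18 + BUN/2.8
= 2·124 + 370/18 + 10/2.8
= 248 + 20.56 + 3.57
= 272.13 mOsm/kg ≈ 272.1 mOsm/kg
Osmolar gap = measured − calculated = 278 − 272.1 = 5.9 mOsm/kg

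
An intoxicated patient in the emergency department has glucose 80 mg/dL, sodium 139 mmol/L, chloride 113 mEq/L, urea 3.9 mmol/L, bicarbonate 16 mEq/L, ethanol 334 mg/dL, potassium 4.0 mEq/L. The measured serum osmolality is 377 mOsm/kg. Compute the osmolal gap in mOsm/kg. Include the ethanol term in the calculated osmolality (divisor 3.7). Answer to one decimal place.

Calculated osmolality = 2·Na + glucose/18 + urea + ethanol/3.7
= 2·139 + 80/18 + 3.9 + 334/3.7
= 278 + 4.44 + 3.90 + 90.27
= 376.61 mOsm/kg ≈ 376.6 mOsm/kg
Osmolar gap = measured − calculated = 377 − 376.6 = 0.4 mOsm/kg

0.4 mOsm/kg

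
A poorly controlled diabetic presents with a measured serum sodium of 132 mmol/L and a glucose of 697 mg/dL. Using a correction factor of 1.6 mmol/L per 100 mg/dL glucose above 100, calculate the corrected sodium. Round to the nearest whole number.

142 mmol/L

Corrected Na = measured Na + 1.6 · (glucose − 100)/100
= 132 + 1.6 · (697 − 100)/100
= 132 + 9.6
= 141.6 mmol/L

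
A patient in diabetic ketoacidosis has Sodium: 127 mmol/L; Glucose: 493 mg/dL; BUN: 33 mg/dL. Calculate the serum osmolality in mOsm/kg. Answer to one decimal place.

293.2 mOsm/kg

Calculated osmolality = 2·Na + glucose/18 + BUN/2.8
= 2·127 + 493/18 + 33/2.8
= 254 + 27.39 + 11.79
= 293.18 mOsm/kg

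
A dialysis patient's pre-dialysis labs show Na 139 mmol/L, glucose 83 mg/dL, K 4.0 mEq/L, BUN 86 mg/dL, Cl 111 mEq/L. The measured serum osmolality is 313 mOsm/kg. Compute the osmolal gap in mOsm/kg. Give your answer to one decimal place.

Calculated osmolality = 2·Na + glucose/18 + BUN/2.8
= 2·139 + 83/18 + 86/2.8
= 278 + 4.61 + 30.71
= 313.32 mOsm/kg ≈ 313.3 mOsm/kg
Osmolar gap = measured − calculated = 313 − 313.3 = -0.3 mOsm/kg

-0.3 mOsm/kg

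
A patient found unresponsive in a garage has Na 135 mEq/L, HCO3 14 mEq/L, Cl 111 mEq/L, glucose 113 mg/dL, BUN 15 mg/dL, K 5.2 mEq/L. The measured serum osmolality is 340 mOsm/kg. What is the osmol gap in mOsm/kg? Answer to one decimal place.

Calculated osmolality = 2·Na + glucose/18 + BUN/2.8
= 2·135 + 113/18 + 15/2.8
= 270 + 6.28 + 5.36
= 281.64 mOsm/kg ≈ 281.6 mOsm/kg
Osmolar gap = measured − calculated = 340 − 281.6 = 58.4 mOsm/kg

58.4 mOsm/kg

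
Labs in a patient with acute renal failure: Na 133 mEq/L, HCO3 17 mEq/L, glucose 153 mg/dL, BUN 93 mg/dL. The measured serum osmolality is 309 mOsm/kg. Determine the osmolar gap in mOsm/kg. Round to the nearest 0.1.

Calculated osmolality = 2·Na + glucose/18 + BUN/2.8
= 2·133 + 153/18 + 93/2.8
= 266 + 8.50 + 33.21
= 307.71 mOsm/kg ≈ 307.7 mOsm/kg
Osmolar gap = measured − calculated = 309 − 307.7 = 1.3 mOsm/kg

1.3 mOsm/kg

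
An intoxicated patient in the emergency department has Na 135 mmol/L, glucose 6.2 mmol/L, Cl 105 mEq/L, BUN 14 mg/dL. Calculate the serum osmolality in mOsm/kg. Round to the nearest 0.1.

281.2 mOsm/kg

Calculated osmolality = 2·Na + glucose + BUN/2.8
= 2·135 + 6.2 + 14/2.8
= 270 + 6.20 + 5
= 281.2 mOsm/kg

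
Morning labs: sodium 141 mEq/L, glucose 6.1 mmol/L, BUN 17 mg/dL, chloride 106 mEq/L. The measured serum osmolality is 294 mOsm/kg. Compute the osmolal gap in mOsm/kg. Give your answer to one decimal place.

Calculated osmolality = 2·Na + glucose + BUN/2.8
= 2·141 + 6.1 + 17/2.8
= 282 + 6.10 + 6.07
= 294.17 mOsm/kg ≈ 294.2 mOsm/kg
Osmolar gap = measured − calculated = 294 − 294.2 = -0.2 mOsm/kg

-0.2 mOsm/kg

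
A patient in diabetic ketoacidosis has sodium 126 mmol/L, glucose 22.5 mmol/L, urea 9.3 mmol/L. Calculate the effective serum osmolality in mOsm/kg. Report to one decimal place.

Effective osmolality excludes urea (freely permeant across cell membranes):
2·Na + glucose
= 2·126 + 22.5
= 252 + 22.5
= 274.5 mOsm/kg

274.5 mOsm/kg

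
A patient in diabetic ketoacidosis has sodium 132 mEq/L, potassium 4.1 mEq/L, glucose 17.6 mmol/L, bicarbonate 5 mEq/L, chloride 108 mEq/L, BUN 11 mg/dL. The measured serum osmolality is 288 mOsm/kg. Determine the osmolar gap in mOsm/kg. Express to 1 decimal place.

Calculated osmolality = 2·Na + glucose + BUN/2.8
= 2·132 + 17.6 + 11/2.8
= 264 + 17.60 + 3.93
= 285.53 mOsm/kg ≈ 285.5 mOsm/kg
Osmolar gap = measured − calculated = 288 − 285.5 = 2.5 mOsm/kg

2.5 mOsm/kg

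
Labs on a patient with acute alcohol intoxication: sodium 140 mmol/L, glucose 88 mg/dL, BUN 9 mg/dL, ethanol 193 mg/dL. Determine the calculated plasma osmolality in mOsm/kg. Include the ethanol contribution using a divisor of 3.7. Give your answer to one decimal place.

Calculated osmolality = 2·Na + glucose/18 + BUN/2.8 + ethanol/3.7
= 2·140 + 88/18 + 9/2.8 + 193/3.7
= 280 + 4.89 + 3.21 + 52.16
= 340.26 mOsm/kg

340.3 mOsm/kg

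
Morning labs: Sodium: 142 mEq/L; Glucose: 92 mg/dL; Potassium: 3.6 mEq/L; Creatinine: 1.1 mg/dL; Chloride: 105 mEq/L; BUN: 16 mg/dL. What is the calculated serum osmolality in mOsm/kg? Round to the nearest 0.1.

294.8 mOsm/kg

Calculated osmolality = 2·Na + glucose/18 + BUN/2.8
= 2·142 + 92/18 + 16/2.8
= 284 + 5.11 + 5.71
= 294.82 mOsm/kg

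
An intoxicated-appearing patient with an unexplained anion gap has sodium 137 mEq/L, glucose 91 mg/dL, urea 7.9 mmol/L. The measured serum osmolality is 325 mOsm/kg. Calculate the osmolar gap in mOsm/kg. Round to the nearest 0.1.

38.0 mOsm/kg

Calculated osmolality = 2·Na + glucose/18 + urea
= 2·137 + 91/18 + 7.9
= 274 + 5.06 + 7.90
= 286.96 mOsm/kg ≈ 287.0 mOsm/kg
Osmolar gap = measured − calculated = 325 − 287.0 = 38.0 mOsm/kg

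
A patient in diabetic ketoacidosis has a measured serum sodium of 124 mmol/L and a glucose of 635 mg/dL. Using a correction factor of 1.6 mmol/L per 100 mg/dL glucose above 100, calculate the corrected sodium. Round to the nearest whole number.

133 mmol/L

Corrected Na = measured Na + 1.6 · (glucose − 100)/100
= 124 + 1.6 · (635 − 100)/100
= 124 + 8.6
= 132.6 mmol/L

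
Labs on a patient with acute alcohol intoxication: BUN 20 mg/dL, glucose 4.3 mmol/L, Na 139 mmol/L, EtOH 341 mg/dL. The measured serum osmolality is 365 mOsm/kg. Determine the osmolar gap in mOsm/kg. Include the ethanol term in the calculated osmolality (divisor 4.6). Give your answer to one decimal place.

1.4 mOsm/kg

Calculated osmolality = 2·Na + glucose + BUN/2.8 + ethanol/4.6
= 2·139 + 4.3 + 20/2.8 + 341/4.6
= 278 + 4.30 + 7.14 + 74.13
= 363.57 mOsm/kg ≈ 363.6 mOsm/kg
Osmolar gap = measured − calculated = 365 − 363.6 = 1.4 mOsm/kg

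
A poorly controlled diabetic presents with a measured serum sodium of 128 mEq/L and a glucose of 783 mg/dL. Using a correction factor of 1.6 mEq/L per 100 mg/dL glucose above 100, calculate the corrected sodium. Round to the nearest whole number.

139 mEq/L

Corrected Na = measured Na + 1.6 · (glucose − 100)/100
= 128 + 1.6 · (783 − 100)/100
= 128 + 10.9
= 138.9 mEq/L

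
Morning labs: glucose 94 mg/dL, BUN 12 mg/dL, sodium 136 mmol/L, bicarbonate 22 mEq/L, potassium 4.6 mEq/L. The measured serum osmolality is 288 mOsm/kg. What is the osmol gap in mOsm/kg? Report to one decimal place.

6.5 mOsm/kg

Calculated osmolality = 2·Na + glucose/18 + BUN/2.8
= 2·136 + 94/18 + 12/2.8
= 272 + 5.22 + 4.29
= 281.51 mOsm/kg ≈ 281.5 mOsm/kg
Osmolar gap = measured − calculated = 288 − 281.5 = 6.5 mOsm/kg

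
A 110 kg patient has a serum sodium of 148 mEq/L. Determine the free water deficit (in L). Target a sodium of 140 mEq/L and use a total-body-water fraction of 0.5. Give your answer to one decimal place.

TBW = 0.5 · 110 = 55 L
Free water deficit = TBW · (Na/140 − 1)
= 55 · (148/140 − 1)
= 55 · 0.0571
= 3.14 L

3.1 L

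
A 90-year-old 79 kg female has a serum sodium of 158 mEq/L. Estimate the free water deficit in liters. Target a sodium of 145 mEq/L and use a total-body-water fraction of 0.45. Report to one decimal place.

TBW = 0.45 · 79 = 35.55 L
Free water deficit = TBW · (Na/145 − 1)
= 35.55 · (158/145 − 1)
= 35.55 · 0.0897
= 3.19 L

3.2 L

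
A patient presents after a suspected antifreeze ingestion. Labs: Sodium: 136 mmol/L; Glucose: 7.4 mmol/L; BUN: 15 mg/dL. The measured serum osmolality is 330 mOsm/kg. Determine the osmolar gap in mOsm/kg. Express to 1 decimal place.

Calculated osmolality = 2·Na + glucose + BUN/2.8
= 2·136 + 7.4 + 15/2.8
= 272 + 7.40 + 5.36
= 284.76 mOsm/kg ≈ 284.8 mOsm/kg
Osmolar gap = measured − calculated = 330 − 284.8 = 45.2 mOsm/kg

45.2 mOsm/kg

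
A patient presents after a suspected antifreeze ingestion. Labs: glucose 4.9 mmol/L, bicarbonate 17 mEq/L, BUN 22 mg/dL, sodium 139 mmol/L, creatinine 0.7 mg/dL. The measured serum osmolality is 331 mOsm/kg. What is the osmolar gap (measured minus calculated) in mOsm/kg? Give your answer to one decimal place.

40.2 mOsm/kg

Calculated osmolality = 2·Na + glucose + BUN/2.8
= 2·139 + 4.9 + 22/2.8
= 278 + 4.90 + 7.86
= 290.76 mOsm/kg ≈ 290.8 mOsm/kg
Osmolar gap = measured − calculated = 331 − 290.8 = 40.2 mOsm/kg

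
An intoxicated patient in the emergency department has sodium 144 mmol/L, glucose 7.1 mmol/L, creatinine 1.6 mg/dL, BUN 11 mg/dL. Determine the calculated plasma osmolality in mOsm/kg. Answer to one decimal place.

299.0 mOsm/kg

Calculated osmolality = 2·Na + glucose + BUN/2.8
= 2·144 + 7.1 + 11/2.8
= 288 + 7.10 + 3.93
= 299.03 mOsm/kg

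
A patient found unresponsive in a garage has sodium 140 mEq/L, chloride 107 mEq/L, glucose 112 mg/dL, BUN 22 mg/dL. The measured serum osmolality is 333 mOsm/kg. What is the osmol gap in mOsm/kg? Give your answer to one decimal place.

Calculated osmolality = 2·Na + glucose/18 + BUN/2.8
= 2·140 + 112/18 + 22/2.8
= 280 + 6.22 + 7.86
= 294.08 mOsm/kg ≈ 294.1 mOsm/kg
Osmolar gap = measured − calculated = 333 − 294.1 = 38.9 mOsm/kg

38.9 mOsm/kg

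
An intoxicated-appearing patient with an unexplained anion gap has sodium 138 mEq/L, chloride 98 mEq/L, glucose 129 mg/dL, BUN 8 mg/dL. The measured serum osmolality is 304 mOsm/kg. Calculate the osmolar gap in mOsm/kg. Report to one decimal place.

18.0 mOsm/kg

Calculated osmolality = 2·Na + glucose/18 + BUN/2.8
= 2·138 + 129/18 + 8/2.8
= 276 + 7.17 + 2.86
= 286.03 mOsm/kg ≈ 286.0 mOsm/kg
Osmolar gap = measured − calculated = 304 − 286.0 = 18.0 mOsm/kg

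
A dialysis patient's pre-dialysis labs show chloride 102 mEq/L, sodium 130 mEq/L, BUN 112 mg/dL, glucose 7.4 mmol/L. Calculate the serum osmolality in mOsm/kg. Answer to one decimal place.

Calculated osmolality = 2·Na + glucose + BUN/2.8
= 2·130 + 7.4 + 112/2.8
= 260 + 7.40 + 40
= 307.4 mOsm/kg

307.4 mOsm/kg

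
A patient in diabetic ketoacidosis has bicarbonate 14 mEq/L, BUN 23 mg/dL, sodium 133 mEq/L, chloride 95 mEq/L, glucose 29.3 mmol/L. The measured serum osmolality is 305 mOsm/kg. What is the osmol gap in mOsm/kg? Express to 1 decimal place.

Calculated osmolality = 2·Na + glucose + BUN/2.8
= 2·133 + 29.3 + 23/2.8
= 266 + 29.30 + 8.21
= 303.51 mOsm/kg ≈ 303.5 mOsm/kg
Osmolar gap = measured − calculated = 305 − 303.5 = 1.5 mOsm/kg

1.5 mOsm/kg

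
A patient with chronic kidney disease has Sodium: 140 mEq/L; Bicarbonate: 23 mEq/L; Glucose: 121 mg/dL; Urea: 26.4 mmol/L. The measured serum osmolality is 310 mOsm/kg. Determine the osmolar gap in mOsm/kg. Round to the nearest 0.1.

-3.1 mOsm/kg

Calculated osmolality = 2·Na + glucose/18 + urea
= 2·140 + 121/18 + 26.4
= 280 + 6.72 + 26.40
= 313.12 mOsm/kg ≈ 313.1 mOsm/kg
Osmolar gap = measured − calculated = 310 − 313.1 = -3.1 mOsm/kg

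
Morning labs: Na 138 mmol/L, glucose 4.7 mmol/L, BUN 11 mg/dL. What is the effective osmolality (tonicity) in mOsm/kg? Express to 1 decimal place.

280.7 mOsm/kg

Effective osmolality excludes urea (freely permeant across cell membranes):
2·Na + glucose
= 2·138 + 4.7
= 276 + 4.7
= 280.7 mOsm/kg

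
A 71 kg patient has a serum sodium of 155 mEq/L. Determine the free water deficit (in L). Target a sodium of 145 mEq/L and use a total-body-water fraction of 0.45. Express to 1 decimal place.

TBW = 0.45 · 71 = 31.95 L
Free water deficit = TBW · (Na/145 − 1)
= 31.95 · (155/145 − 1)
= 31.95 · 0.069
= 2.2 L

2.2 L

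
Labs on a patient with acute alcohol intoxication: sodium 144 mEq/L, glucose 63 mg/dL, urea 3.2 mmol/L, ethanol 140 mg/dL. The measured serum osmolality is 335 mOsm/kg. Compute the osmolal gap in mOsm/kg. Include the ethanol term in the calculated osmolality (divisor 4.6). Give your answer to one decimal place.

9.9 mOsm/kg

Calculated osmolality = 2·Na + glucose/18 + urea + ethanol/4.6
= 2·144 + 63/18 + 3.2 + 140/4.6
= 288 + 3.50 + 3.20 + 30.43
= 325.13 mOsm/kg ≈ 325.1 mOsm/kg
Osmolar gap = measured − calculated = 335 − 325.1 = 9.9 mOsm/kg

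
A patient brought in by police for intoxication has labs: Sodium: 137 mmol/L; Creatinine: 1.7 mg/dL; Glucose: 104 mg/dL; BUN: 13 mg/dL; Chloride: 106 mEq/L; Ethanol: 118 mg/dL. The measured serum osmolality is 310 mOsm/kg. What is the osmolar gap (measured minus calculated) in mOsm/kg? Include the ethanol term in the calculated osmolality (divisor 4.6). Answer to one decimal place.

Calculated osmolality = 2·Na + glucose/18 + BUN/2.8 + ethanol/4.6
= 2·137 + 104/18 + 13/2.8 + 118/4.6
= 274 + 5.78 + 4.64 + 25.65
= 310.07 mOsm/kg ≈ 310.1 mOsm/kg
Osmolar gap = measured − calculated = 310 − 310.1 = -0.1 mOsm/kg

-0.1 mOsm/kg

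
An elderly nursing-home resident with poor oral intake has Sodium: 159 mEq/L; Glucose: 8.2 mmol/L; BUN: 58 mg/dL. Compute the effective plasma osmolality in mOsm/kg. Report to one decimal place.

326.2 mOsm/kg

Effective osmolality excludes urea (freely permeant across cell membranes):
2·Na + glucose
= 2·159 + 8.2
= 318 + 8.2
= 326.2 mOsm/kg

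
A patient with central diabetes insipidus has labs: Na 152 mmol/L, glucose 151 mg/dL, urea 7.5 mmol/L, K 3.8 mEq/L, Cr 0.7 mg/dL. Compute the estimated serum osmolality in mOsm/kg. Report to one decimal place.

319.9 mOsm/kg

Calculated osmolality = 2·Na + glucose/18 + urea
= 2·152 + 151/18 + 7.5
= 304 + 8.39 + 7.50
= 319.89 mOsm/kg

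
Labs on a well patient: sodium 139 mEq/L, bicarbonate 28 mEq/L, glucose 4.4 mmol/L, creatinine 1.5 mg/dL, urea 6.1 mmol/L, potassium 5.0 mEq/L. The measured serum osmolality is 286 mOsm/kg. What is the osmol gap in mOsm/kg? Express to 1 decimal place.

-2.5 mOsm/kg

Calculated osmolality = 2·Na + glucose + urea
= 2·139 + 4.4 + 6.1
= 278 + 4.40 + 6.10
= 288.5 mOsm/kg ≈ 288.5 mOsm/kg
Osmolar gap = measured − calculated = 286 − 288.5 = -2.5 mOsm/kg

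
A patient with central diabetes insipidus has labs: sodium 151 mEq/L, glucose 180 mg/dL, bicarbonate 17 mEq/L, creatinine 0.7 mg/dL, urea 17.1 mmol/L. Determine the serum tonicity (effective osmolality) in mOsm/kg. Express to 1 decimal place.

312.0 mOsm/kg

Effective osmolality excludes urea (freely permeant across cell membranes):
2·Na + glucose/18
= 2·151 + 180/18
= 302 + 10
= 312 mOsm/kg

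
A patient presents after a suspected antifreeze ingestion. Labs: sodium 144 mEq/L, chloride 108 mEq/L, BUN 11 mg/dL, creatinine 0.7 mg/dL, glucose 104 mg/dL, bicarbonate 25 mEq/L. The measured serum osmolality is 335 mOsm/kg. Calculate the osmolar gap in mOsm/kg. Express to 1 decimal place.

37.3 mOsm/kg

Calculated osmolality = 2·Na + glucose/18 + BUN/2.8
= 2·144 + 104/18 + 11/2.8
= 288 + 5.78 + 3.93
= 297.71 mOsm/kg ≈ 297.7 mOsm/kg
Osmolar gap = measured − calculated = 335 − 297.7 = 37.3 mOsm/kg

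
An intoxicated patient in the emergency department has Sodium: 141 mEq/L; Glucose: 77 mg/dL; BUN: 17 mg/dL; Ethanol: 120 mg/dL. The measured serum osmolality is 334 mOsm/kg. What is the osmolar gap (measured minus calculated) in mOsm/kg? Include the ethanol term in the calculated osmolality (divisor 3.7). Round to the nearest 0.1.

Calculated osmolality = 2·Na + glucose/18 + BUN/2.8 + ethanol/3.7
= 2·141 + 77/18 + 17/2.8 + 120/3.7
= 282 + 4.28 + 6.07 + 32.43
= 324.78 mOsm/kg ≈ 324.8 mOsm/kg
Osmolar gap = measured − calculated = 334 − 324.8 = 9.2 mOsm/kg

9.2 mOsm/kg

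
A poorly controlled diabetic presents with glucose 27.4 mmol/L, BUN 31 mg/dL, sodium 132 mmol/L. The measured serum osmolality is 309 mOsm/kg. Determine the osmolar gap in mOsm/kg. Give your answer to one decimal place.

Calculated osmolality = 2·Na + glucose + BUN/2.8
= 2·132 + 27.4 + 31/2.8
= 264 + 27.40 + 11.07
= 302.47 mOsm/kg ≈ 302.5 mOsm/kg
Osmolar gap = measured − calculated = 309 − 302.5 = 6.5 mOsm/kg

6.5 mOsm/kg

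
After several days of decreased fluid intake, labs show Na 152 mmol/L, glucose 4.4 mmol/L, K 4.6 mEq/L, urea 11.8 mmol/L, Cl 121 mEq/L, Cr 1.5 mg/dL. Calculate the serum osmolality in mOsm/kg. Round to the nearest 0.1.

320.2 mOsm/kg

Calculated osmolality = 2·Na + glucose + urea
= 2·152 + 4.4 + 11.8
= 304 + 4.40 + 11.80
= 320.2 mOsm/kg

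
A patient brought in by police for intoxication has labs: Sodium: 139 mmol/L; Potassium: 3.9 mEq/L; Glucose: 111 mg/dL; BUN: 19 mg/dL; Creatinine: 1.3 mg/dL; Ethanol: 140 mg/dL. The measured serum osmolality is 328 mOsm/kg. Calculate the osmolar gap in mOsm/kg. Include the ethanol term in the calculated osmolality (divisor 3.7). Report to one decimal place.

Calculated osmolality = 2·Na + glucose/18 + BUN/2.8 + ethanol/3.7
= 2·139 + 111/18 + 19/2.8 + 140/3.7
= 278 + 6.17 + 6.79 + 37.84
= 328.8 mOsm/kg ≈ 328.8 mOsm/kg
Osmolar gap = measured − calculated = 328 − 328.8 = -0.8 mOsm/kg

-0.8 mOsm/kg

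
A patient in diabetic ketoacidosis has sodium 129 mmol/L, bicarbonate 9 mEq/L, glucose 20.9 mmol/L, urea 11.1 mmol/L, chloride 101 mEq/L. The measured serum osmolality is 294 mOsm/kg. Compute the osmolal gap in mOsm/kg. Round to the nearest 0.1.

4.0 mOsm/kg

Calculated osmolality = 2·Na + glucose + urea
= 2·129 + 20.9 + 11.1
= 258 + 20.90 + 11.10
= 290 mOsm/kg ≈ 290.0 mOsm/kg
Osmolar gap = measured − calculated = 294 − 290.0 = 4.0 mOsm/kg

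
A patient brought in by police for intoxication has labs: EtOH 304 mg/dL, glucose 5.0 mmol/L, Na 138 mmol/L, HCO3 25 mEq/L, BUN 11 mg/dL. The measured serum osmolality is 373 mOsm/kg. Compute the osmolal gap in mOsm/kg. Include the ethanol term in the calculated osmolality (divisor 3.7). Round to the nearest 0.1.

5.9 mOsm/kg

Calculated osmolality = 2·Na + glucose + BUN/2.8 + ethanol/3.7
= 2·138 + 5 + 11/2.8 + 304/3.7
= 276 + 5 + 3.93 + 82.16
= 367.09 mOsm/kg ≈ 367.1 mOsm/kg
Osmolar gap = measured − calculated = 373 − 367.1 = 5.9 mOsm/kg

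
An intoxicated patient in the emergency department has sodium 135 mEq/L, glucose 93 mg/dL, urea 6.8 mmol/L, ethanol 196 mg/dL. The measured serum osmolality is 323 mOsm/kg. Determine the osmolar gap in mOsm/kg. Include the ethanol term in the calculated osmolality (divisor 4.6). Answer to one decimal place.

-1.6 mOsm/kg

Calculated osmolality = 2·Na + glucose/18 + urea + ethanol/4.6
= 2·135 + 93/18 + 6.8 + 196/4.6
= 270 + 5.17 + 6.80 + 42.61
= 324.58 mOsm/kg ≈ 324.6 mOsm/kg
Osmolar gap = measured − calculated = 323 − 324.6 = -1.6 mOsm/kg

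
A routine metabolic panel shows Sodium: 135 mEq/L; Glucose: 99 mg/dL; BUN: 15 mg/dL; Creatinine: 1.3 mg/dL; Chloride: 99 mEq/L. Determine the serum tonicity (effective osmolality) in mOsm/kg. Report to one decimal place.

Effective osmolality excludes urea (freely permeant across cell membranes):
2·Na + glucose/18
= 2·135 + 99/18
= 270 + 5.5
= 275.5 mOsm/kg

275.5 mOsm/kg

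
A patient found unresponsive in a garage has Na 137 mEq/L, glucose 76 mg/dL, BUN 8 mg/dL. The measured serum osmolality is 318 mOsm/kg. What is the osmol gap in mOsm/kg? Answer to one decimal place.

36.9 mOsm/kg

Calculated osmolality = 2·Na + glucose/18 + BUN/2.8
= 2·137 + 76/18 + 8/2.8
= 274 + 4.22 + 2.86
= 281.08 mOsm/kg ≈ 281.1 mOsm/kg
Osmolar gap = measured − calculated = 318 − 281.1 = 36.9 mOsm/kg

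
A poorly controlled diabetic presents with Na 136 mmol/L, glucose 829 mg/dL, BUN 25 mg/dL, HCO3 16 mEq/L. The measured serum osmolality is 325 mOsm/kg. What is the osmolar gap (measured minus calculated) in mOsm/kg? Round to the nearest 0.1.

Calculated osmolality = 2·Na + glucose/18 + BUN/2.8
= 2·136 + 829/18 + 25/2.8
= 272 + 46.06 + 8.93
= 326.99 mOsm/kg ≈ 327.0 mOsm/kg
Osmolar gap = measured − calculated = 325 − 327.0 = -2.0 mOsm/kg

-2.0 mOsm/kg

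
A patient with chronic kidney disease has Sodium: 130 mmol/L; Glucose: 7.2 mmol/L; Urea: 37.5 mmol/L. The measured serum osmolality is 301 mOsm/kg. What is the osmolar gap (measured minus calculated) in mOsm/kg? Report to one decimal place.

-3.7 mOsm/kg

Calculated osmolality = 2·Na + glucose + urea
= 2·130 + 7.2 + 37.5
= 260 + 7.20 + 37.50
= 304.7 mOsm/kg ≈ 304.7 mOsm/kg
Osmolar gap = measured − calculated = 301 − 304.7 = -3.7 mOsm/kg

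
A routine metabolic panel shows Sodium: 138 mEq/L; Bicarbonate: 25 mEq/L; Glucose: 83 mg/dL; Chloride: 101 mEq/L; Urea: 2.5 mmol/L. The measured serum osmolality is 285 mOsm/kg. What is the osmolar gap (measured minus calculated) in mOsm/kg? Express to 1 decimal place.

Calculated osmolality = 2·Na + glucose/18 + urea
= 2·138 + 83/18 + 2.5
= 276 + 4.61 + 2.50
= 283.11 mOsm/kg ≈ 283.1 mOsm/kg
Osmolar gap = measured − calculated = 285 − 283.1 = 1.9 mOsm/kg

1.9 mOsm/kg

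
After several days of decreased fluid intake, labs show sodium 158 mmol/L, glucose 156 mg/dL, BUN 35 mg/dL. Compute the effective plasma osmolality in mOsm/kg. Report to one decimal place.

Effective osmolality excludes urea (freely permeant across cell membranes):
2·Na + glucose/18
= 2·158 + 156/18
= 316 + 8.67
= 324.67 mOsm/kg

324.7 mOsm/kg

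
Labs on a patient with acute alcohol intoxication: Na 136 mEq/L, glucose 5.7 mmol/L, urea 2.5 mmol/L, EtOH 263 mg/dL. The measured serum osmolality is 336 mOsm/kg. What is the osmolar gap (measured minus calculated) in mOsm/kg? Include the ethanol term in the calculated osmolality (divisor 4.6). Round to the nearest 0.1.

Calculated osmolality = 2·Na + glucose + urea + ethanol/4.6
= 2·136 + 5.7 + 2.5 + 263/4.6
= 272 + 5.70 + 2.50 + 57.17
= 337.37 mOsm/kg ≈ 337.4 mOsm/kg
Osmolar gap = measured − calculated = 336 − 337.4 = -1.4 mOsm/kg

-1.4 mOsm/kg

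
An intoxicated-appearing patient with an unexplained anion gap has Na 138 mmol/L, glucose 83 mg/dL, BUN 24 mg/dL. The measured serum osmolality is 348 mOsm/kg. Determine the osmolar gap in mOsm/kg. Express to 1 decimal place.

Calculated osmolality = 2·Na + glucose/18 + BUN/2.8
= 2·138 + 83/18 + 24/2.8
= 276 + 4.61 + 8.57
= 289.18 mOsm/kg ≈ 289.2 mOsm/kg
Osmolar gap = measured − calculated = 348 − 289.2 = 58.8 mOsm/kg

58.8 mOsm/kg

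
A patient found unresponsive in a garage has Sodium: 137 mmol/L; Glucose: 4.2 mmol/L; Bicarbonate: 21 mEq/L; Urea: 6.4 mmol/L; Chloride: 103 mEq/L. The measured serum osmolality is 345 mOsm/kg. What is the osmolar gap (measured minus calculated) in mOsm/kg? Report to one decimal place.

60.4 mOsm/kg

Calculated osmolality = 2·Na + glucose + urea
= 2·137 + 4.2 + 6.4
= 274 + 4.20 + 6.40
= 284.6 mOsm/kg ≈ 284.6 mOsm/kg
Osmolar gap = measured − calculated = 345 − 284.6 = 60.4 mOsm/kg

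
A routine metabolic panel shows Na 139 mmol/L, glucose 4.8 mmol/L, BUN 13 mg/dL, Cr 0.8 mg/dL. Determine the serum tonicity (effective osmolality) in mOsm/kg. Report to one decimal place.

Effective osmolality excludes urea (freely permeant across cell membranes):
2·Na + glucose
= 2·139 + 4.8
= 278 + 4.8
= 282.8 mOsm/kg

282.8 mOsm/kg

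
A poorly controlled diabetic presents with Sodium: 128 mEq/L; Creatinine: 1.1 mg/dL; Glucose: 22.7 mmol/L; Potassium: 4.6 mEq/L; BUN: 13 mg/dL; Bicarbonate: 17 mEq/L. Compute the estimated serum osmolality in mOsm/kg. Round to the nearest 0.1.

Calculated osmolality = 2·Na + glucose + BUN/2.8
= 2·128 + 22.7 + 13/2.8
= 256 + 22.70 + 4.64
= 283.34 mOsm/kg

283.3 mOsm/kg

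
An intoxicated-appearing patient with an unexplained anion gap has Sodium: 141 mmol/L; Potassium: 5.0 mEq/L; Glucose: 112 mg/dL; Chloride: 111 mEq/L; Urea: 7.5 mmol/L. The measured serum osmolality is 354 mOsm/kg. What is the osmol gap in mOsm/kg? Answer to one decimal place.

58.3 mOsm/kg

Calculated osmolality = 2·Na + glucose/18 + urea
= 2·141 + 112/18 + 7.5
= 282 + 6.22 + 7.50
= 295.72 mOsm/kg ≈ 295.7 mOsm/kg
Osmolar gap = measured − calculated = 354 − 295.7 = 58.3 mOsm/kg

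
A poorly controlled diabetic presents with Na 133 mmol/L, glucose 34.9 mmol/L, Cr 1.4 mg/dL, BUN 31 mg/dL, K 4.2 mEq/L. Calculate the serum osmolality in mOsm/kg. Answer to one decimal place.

312.0 mOsm/kg

Calculated osmolality = 2·Na + glucose + BUN/2.8
= 2·133 + 34.9 + 31/2.8
= 266 + 34.90 + 11.07
= 311.97 mOsm/kg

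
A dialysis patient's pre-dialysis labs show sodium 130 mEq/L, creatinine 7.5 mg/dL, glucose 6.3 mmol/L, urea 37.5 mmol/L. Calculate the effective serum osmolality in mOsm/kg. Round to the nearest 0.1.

266.3 mOsm/kg

Effective osmolality excludes urea (freely permeant across cell membranes):
2·Na + glucose
= 2·130 + 6.3
= 260 + 6.3
= 266.3 mOsm/kg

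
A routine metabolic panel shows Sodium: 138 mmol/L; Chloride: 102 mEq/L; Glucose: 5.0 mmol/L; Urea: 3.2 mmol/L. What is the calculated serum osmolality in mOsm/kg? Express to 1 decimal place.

Calculated osmolality = 2·Na + glucose + urea
= 2·138 + 5 + 3.2
= 276 + 5 + 3.20
= 284.2 mOsm/kg

284.2 mOsm/kg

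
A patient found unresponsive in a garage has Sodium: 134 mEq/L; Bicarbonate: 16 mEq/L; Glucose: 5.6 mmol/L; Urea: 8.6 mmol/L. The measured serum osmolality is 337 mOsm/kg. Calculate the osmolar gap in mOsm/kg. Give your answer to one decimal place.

54.8 mOsm/kg

Calculated osmolality = 2·Na + glucose + urea
= 2·134 + 5.6 + 8.6
= 268 + 5.60 + 8.60
= 282.2 mOsm/kg ≈ 282.2 mOsm/kg
Osmolar gap = measured − calculated = 337 − 282.2 = 54.8 mOsm/kg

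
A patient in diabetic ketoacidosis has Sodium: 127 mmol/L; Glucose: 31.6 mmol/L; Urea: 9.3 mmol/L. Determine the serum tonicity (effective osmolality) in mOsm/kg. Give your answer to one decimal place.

Effective osmolality excludes urea (freely permeant across cell membranes):
2·Na + glucose
= 2·127 + 31.6
= 254 + 31.6
= 285.6 mOsm/kg

285.6 mOsm/kg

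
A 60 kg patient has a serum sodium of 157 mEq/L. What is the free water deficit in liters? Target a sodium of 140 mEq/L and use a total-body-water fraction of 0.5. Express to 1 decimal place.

3.6 L

TBW = 0.5 · 60 = 30 L
Free water deficit = TBW · (Na/140 − 1)
= 30 · (157/140 − 1)
= 30 · 0.1214
= 3.64 L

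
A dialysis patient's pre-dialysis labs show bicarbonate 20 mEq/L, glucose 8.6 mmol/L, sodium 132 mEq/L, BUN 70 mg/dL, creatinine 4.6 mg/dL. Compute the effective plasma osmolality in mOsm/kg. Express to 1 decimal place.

Effective osmolality excludes urea (freely permeant across cell membranes):
2·Na + glucose
= 2·132 + 8.6
= 264 + 8.6
= 272.6 mOsm/kg

272.6 mOsm/kg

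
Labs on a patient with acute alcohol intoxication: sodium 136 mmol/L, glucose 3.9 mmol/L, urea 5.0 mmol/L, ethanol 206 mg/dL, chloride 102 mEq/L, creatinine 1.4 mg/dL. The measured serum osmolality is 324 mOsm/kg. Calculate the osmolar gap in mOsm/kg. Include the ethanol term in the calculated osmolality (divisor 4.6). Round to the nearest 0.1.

Calculated osmolality = 2·Na + glucose + urea + ethanol/4.6
= 2·136 + 3.9 + 5 + 206/4.6
= 272 + 3.90 + 5 + 44.78
= 325.68 mOsm/kg ≈ 325.7 mOsm/kg
Osmolar gap = measured − calculated = 324 − 325.7 = -1.7 mOsm/kg

-1.7 mOsm/kg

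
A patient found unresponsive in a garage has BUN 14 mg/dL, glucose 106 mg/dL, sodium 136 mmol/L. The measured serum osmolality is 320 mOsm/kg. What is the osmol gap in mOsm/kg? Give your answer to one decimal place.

37.1 mOsm/kg

Calculated osmolality = 2·Na + glucose/18 + BUN/2.8
= 2·136 + 106/18 + 14/2.8
= 272 + 5.89 + 5
= 282.89 mOsm/kg ≈ 282.9 mOsm/kg
Osmolar gap = measured − calculated = 320 − 282.9 = 37.1 mOsm/kg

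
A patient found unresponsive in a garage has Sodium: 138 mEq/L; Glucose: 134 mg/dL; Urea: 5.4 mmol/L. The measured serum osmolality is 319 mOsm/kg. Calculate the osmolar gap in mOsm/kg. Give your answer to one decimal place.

Calculated osmolality = 2·Na + glucose/18 + urea
= 2·138 + 134/18 + 5.4
= 276 + 7.44 + 5.40
= 288.84 mOsm/kg ≈ 288.8 mOsm/kg
Osmolar gap = measured − calculated = 319 − 288.8 = 30.2 mOsm/kg

30.2 mOsm/kg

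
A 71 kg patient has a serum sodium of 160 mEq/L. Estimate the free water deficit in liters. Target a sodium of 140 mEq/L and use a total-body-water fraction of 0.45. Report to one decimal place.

TBW = 0.45 · 71 = 31.95 L
Free water deficit = TBW · (Na/140 − 1)
= 31.95 · (160/140 − 1)
= 31.95 · 0.1429
= 4.57 L

4.6 L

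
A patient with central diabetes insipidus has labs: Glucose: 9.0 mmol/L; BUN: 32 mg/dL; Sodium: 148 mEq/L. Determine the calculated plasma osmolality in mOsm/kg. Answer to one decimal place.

316.4 mOsm/kg

Calculated osmolality = 2·Na + glucose + BUN/2.8
= 2·148 + 9 + 32/2.8
= 296 + 9 + 11.43
= 316.43 mOsm/kg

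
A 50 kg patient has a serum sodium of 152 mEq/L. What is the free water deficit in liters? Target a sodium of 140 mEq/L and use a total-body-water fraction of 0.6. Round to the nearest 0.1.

2.6 L

TBW = 0.6 · 50 = 30 L
Free water deficit = TBW · (Na/140 − 1)
= 30 · (152/140 − 1)
= 30 · 0.0857
= 2.57 L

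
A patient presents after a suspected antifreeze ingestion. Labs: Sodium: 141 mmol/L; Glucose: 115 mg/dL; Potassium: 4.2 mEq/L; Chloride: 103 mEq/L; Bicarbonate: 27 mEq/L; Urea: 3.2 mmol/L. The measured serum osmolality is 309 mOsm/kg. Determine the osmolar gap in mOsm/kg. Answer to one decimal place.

Calculated osmolality = 2·Na + glucose/18 + urea
= 2·141 + 115/18 + 3.2
= 282 + 6.39 + 3.20
= 291.59 mOsm/kg ≈ 291.6 mOsm/kg
Osmolar gap = measured − calculated = 309 − 291.6 = 17.4 mOsm/kg

17.4 mOsm/kg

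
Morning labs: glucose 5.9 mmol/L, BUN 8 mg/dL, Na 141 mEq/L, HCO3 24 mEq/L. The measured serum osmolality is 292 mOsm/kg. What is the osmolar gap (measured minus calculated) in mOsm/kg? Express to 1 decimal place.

1.2 mOsm/kg

Calculated osmolality = 2·Na + glucose + BUN/2.8
= 2·141 + 5.9 + 8/2.8
= 282 + 5.90 + 2.86
= 290.76 mOsm/kg ≈ 290.8 mOsm/kg
Osmolar gap = measured − calculated = 292 − 290.8 = 1.2 mOsm/kg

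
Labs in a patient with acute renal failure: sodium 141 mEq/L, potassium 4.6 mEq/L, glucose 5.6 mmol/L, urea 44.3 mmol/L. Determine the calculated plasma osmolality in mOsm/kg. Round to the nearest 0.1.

331.9 mOsm/kg

Calculated osmolality = 2·Na + glucose + urea
= 2·141 + 5.6 + 44.3
= 282 + 5.60 + 44.30
= 331.9 mOsm/kg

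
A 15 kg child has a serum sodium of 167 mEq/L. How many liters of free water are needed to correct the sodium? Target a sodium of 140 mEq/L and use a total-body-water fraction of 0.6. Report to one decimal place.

1.7 L

TBW = 0.6 · 15 = 9 L
Free water deficit = TBW · (Na/140 − 1)
= 9 · (167/140 − 1)
= 9 · 0.1929
= 1.74 L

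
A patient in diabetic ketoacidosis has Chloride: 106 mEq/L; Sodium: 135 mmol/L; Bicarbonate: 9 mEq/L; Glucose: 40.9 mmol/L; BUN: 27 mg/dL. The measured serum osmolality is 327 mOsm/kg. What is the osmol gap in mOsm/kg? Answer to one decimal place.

6.5 mOsm/kg

Calculated osmolality = 2·Na + glucose + BUN/2.8
= 2·135 + 40.9 + 27/2.8
= 270 + 40.90 + 9.64
= 320.54 mOsm/kg ≈ 320.5 mOsm/kg
Osmolar gap = measured − calculated = 327 − 320.5 = 6.5 mOsm/kg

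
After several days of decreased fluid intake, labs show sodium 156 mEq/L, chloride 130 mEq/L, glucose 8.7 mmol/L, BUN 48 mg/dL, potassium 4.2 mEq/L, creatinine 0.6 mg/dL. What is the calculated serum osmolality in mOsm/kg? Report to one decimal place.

Calculated osmolality = 2·Na + glucose + BUN/2.8
= 2·156 + 8.7 + 48/2.8
= 312 + 8.70 + 17.14
= 337.84 mOsm/kg

337.8 mOsm/kg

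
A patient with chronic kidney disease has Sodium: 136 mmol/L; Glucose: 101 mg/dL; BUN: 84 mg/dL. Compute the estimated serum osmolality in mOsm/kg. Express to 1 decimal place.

Calculated osmolality = 2·Na + glucose/18 + BUN/2.8
= 2·136 + 101/18 + 84/2.8
= 272 + 5.61 + 30
= 307.61 mOsm/kg

307.6 mOsm/kg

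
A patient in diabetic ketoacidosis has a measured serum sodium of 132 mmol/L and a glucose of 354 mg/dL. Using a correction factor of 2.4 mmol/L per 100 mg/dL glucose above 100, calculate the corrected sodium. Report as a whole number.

138 mmol/L

Corrected Na = measured Na + 2.4 · (glucose − 100)/100
= 132 + 2.4 · (354 − 100)/100
= 132 + 6.1
= 138.1 mmol/L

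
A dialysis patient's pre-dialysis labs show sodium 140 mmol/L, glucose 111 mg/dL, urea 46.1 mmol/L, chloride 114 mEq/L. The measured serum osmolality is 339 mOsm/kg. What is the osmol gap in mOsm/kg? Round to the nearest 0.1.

Calculated osmolality = 2·Na + glucose/18 + urea
= 2·140 + 111/18 + 46.1
= 280 + 6.17 + 46.10
= 332.27 mOsm/kg ≈ 332.3 mOsm/kg
Osmolar gap = measured − calculated = 339 − 332.3 = 6.7 mOsm/kg

6.7 mOsm/kg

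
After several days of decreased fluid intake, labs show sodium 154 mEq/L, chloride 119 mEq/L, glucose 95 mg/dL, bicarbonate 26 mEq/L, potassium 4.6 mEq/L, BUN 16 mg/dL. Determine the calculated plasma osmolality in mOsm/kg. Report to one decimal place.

Calculated osmolality = 2·Na + glucose/18 + BUN/2.8
= 2·154 + 95/18 + 16/2.8
= 308 + 5.28 + 5.71
= 318.99 mOsm/kg

319.0 mOsm/kg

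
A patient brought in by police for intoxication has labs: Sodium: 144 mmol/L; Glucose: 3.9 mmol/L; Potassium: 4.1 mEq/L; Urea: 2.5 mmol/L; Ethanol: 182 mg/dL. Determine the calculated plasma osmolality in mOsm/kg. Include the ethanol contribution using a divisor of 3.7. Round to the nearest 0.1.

Calculated osmolality = 2·Na + glucose + urea + ethanol/3.7
= 2·144 + 3.9 + 2.5 + 182/3.7
= 288 + 3.90 + 2.50 + 49.19
= 343.59 mOsm/kg

343.6 mOsm/kg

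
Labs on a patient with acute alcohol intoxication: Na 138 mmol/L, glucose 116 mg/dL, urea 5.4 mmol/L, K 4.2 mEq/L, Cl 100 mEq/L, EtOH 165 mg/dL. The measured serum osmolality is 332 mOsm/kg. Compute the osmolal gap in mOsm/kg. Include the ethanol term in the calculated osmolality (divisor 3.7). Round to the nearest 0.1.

-0.4 mOsm/kg

Calculated osmolality = 2·Na + glucose/18 + urea + ethanol/3.7
= 2·138 + 116/18 + 5.4 + 165/3.7
= 276 + 6.44 + 5.40 + 44.59
= 332.43 mOsm/kg ≈ 332.4 mOsm/kg
Osmolar gap = measured − calculated = 332 − 332.4 = -0.4 mOsm/kg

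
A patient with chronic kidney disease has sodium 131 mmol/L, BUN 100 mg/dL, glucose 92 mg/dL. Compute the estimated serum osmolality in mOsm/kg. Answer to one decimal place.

Calculated osmolality = 2·Na + glucose/18 + BUN/2.8
= 2·131 + 92/18 + 100/2.8
= 262 + 5.11 + 35.71
= 302.82 mOsm/kg

302.8 mOsm/kg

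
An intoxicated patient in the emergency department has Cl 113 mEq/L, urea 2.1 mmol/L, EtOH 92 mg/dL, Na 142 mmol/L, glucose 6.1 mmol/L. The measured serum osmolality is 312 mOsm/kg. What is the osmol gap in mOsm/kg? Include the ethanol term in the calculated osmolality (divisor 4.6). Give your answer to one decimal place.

-0.2 mOsm/kg

Calculated osmolality = 2·Na + glucose + urea + ethanol/4.6
= 2·142 + 6.1 + 2.1 + 92/4.6
= 284 + 6.10 + 2.10 + 20
= 312.2 mOsm/kg ≈ 312.2 mOsm/kg
Osmolar gap = measured − calculated = 312 − 312.2 = -0.2 mOsm/kg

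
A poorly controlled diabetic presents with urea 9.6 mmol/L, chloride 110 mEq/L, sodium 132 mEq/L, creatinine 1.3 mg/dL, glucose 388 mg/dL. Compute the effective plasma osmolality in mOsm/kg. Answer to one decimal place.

Effective osmolality excludes urea (freely permeant across cell membranes):
2·Na + glucose/18
= 2·132 + 388/18
= 264 + 21.56
= 285.56 mOsm/kg

285.6 mOsm/kg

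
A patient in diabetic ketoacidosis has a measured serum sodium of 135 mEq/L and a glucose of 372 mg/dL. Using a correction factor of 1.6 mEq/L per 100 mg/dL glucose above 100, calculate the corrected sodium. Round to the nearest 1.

139 mEq/L

Corrected Na = measured Na + 1.6 · (glucose − 100)/100
= 135 + 1.6 · (372 − 100)/100
= 135 + 4.4
= 139.4 mEq/L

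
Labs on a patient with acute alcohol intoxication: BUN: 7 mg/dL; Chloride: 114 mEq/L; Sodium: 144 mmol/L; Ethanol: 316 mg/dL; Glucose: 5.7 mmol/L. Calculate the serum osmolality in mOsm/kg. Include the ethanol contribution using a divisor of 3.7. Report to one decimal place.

381.6 mOsm/kg

Calculated osmolality = 2·Na + glucose + BUN/2.8 + ethanol/3.7
= 2·144 + 5.7 + 7/2.8 + 316/3.7
= 288 + 5.70 + 2.50 + 85.41
= 381.61 mOsm/kg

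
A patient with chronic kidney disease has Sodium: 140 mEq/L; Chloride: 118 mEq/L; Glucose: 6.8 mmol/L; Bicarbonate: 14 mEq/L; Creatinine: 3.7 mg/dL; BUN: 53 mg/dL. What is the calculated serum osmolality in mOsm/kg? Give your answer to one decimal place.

Calculated osmolality = 2·Na + glucose + BUN/2.8
= 2·140 + 6.8 + 53/2.8
= 280 + 6.80 + 18.93
= 305.73 mOsm/kg

305.7 mOsm/kg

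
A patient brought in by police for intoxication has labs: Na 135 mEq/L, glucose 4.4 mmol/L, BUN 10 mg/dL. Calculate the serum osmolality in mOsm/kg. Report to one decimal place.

Calculated osmolality = 2·Na + glucose + BUN/2.8
= 2·135 + 4.4 + 10/2.8
= 270 + 4.40 + 3.57
= 277.97 mOsm/kg

278.0 mOsm/kg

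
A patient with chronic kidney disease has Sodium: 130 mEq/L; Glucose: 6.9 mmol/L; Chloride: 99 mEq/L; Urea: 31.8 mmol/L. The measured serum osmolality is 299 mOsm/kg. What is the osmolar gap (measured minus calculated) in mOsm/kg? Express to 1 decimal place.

0.3 mOsm/kg

Calculated osmolality = 2·Na + glucose + urea
= 2·130 + 6.9 + 31.8
= 260 + 6.90 + 31.80
= 298.7 mOsm/kg ≈ 298.7 mOsm/kg
Osmolar gap = measured − calculated = 299 − 298.7 = 0.3 mOsm/kg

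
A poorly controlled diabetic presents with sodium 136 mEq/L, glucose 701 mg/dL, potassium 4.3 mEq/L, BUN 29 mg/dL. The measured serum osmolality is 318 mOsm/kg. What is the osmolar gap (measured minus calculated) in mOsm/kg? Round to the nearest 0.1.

Calculated osmolality = 2·Na + glucose/18 + BUN/2.8
= 2·136 + 701/18 + 29/2.8
= 272 + 38.94 + 10.36
= 321.3 mOsm/kg ≈ 321.3 mOsm/kg
Osmolar gap = measured − calculated = 318 − 321.3 = -3.3 mOsm/kg

-3.3 mOsm/kg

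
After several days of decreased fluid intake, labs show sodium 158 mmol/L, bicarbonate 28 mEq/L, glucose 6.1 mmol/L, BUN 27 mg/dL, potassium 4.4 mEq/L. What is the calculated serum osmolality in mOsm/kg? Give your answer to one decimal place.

331.7 mOsm/kg

Calculated osmolality = 2·Na + glucose + BUN/2.8
= 2·158 + 6.1 + 27/2.8
= 316 + 6.10 + 9.64
= 331.74 mOsm/kg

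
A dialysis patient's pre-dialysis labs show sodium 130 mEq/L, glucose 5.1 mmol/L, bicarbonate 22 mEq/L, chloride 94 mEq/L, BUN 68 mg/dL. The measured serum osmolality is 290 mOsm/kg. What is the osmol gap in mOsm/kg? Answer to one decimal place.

0.6 mOsm/kg

Calculated osmolality = 2·Na + glucose + BUN/2.8
= 2·130 + 5.1 + 68/2.8
= 260 + 5.10 + 24.29
= 289.39 mOsm/kg ≈ 289.4 mOsm/kg
Osmolar gap = measured − calculated = 290 − 289.4 = 0.6 mOsm/kg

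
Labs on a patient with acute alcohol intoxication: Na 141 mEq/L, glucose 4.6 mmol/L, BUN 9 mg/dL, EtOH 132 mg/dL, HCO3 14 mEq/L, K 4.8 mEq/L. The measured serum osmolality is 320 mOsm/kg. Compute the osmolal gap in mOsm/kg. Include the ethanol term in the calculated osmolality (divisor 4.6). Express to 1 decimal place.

Calculated osmolality = 2·Na + glucose + BUN/2.8 + ethanol/4.6
= 2·141 + 4.6 + 9/2.8 + 132/4.6
= 282 + 4.60 + 3.21 + 28.70
= 318.51 mOsm/kg ≈ 318.5 mOsm/kg
Osmolar gap = measured − calculated = 320 − 318.5 = 1.5 mOsm/kg

1.5 mOsm/kg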